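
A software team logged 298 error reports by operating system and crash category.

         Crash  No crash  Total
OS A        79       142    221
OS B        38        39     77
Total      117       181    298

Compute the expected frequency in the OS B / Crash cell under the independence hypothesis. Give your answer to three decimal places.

30.232

Row total (OS B) = 77; column total (Crash) = 117; grand total N = 298.
Expected count = (row total × column total) / N = 77 × 117 / 298 = 30.232.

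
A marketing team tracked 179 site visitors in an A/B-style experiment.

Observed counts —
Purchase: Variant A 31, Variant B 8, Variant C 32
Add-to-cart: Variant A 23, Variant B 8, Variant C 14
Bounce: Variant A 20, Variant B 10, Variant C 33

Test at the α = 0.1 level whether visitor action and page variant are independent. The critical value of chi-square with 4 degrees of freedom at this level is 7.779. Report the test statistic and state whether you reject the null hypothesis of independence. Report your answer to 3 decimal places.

Row totals: 71, 45, 63. Column totals: 74, 26, 79. Grand total N = 179.
Expected counts (row total × column total / N):
  Purchase, Variant A: 71×74/179 = 29.3520
  Purchase, Variant B: 71×26/179 = 10.3128
  Purchase, Variant C: 71×79/179 = 31.3352
  Add-to-cart, Variant A: 45×74/179 = 18.6034
  Add-to-cart, Variant B: 45×26/179 = 6.5363
  Add-to-cart, Variant C: 45×79/179 = 19.8603
  Bounce, Variant A: 63×74/179 = 26.0447
  Bounce, Variant B: 63×26/179 = 9.1508
  Bounce, Variant C: 63×79/179 = 27.8045
Contributions (O − E)²/E:
  (31 − 29.3520)²/29.3520 = 0.0925
  (8 − 10.3128)²/10.3128 = 0.5187
  (32 − 31.3352)²/31.3352 = 0.0141
  (23 − 18.6034)²/18.6034 = 1.0391
  (8 − 6.5363)²/6.5363 = 0.3278
  (14 − 19.8603)²/19.8603 = 1.7292
  (20 − 26.0447)²/26.0447 = 1.4029
  (10 − 9.1508)²/9.1508 = 0.0788
  (33 − 27.8045)²/27.8045 = 0.9708
χ² = 0.0925 + 0.5187 + 0.0141 + 1.0391 + 0.3278 + 1.7292 + 1.4029 + 0.0788 + 0.9708 = 6.174
df = (3−1)(3−1) = 4. Since 6.174 < 7.779, fail to reject the null hypothesis of independence at α = 0.1.

6.174; fail to reject H₀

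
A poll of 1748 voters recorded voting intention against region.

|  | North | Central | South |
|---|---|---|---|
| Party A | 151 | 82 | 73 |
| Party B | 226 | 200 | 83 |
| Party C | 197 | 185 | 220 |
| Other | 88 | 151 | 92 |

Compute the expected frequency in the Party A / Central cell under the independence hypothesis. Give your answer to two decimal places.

108.19

Row total (Party A) = 306; column total (Central) = 618; grand total N = 1748.
Expected count = (row total × column total) / N = 306 × 618 / 1748 = 108.19.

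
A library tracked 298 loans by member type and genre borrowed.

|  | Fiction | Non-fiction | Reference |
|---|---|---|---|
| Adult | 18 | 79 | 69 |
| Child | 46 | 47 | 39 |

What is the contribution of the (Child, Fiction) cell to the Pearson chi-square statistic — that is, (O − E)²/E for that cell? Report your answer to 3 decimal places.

Row total (Child) = 132; column total (Fiction) = 64; N = 298.
Expected count E = 132 × 64 / 298 = 28.3490.
Contribution = (O − E)²/E = (46 − 28.3490)² / 28.3490 = 10.990.

10.990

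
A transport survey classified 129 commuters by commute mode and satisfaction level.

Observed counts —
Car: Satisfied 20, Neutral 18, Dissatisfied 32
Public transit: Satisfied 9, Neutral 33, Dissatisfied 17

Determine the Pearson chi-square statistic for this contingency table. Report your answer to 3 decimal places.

Row totals: 70, 59. Column totals: 29, 51, 49. Grand total N = 129.
Expected counts (row total × column total / N):
  Car, Satisfied: 70×29/129 = 15.7364
  Car, Neutral: 70×51/129 = 27.6744
  Car, Dissatisfied: 70×49/129 = 26.5891
  Public transit, Satisfied: 59×29/129 = 13.2636
  Public transit, Neutral: 59×51/129 = 23.3256
  Public transit, Dissatisfied: 59×49/129 = 22.4109
Contributions (O − E)²/E:
  (20 − 15.7364)²/15.7364 = 1.1552
  (18 − 27.6744)²/27.6744 = 3.3820
  (32 − 26.5891)²/26.5891 = 1.1011
  (9 − 13.2636)²/13.2636 = 1.3705
  (33 − 23.3256)²/23.3256 = 4.0125
  (17 − 22.4109)²/22.4109 = 1.3064
χ² = 1.1552 + 3.3820 + 1.1011 + 1.3705 + 4.0125 + 1.3064 = 12.328

12.328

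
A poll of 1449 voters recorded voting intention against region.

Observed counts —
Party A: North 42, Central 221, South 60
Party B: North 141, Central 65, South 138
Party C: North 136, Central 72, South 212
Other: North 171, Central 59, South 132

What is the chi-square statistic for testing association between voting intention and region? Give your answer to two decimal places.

344.12

Row totals: 323, 344, 420, 362. Column totals: 490, 417, 542. Grand total N = 1449.
Expected counts (row total × column total / N):
  Party A, North: 323×490/1449 = 109.2271
  Party A, Central: 323×417/1449 = 92.9545
  Party A, South: 323×542/1449 = 120.8185
  Party B, North: 344×490/1449 = 116.3285
  Party B, Central: 344×417/1449 = 98.9979
  Party B, South: 344×542/1449 = 128.6736
  Party C, North: 420×490/1449 = 142.0290
  Party C, Central: 420×417/1449 = 120.8696
  Party C, South: 420×542/1449 = 157.1014
  Other, North: 362×490/1449 = 122.4155
  Other, Central: 362×417/1449 = 104.1781
  Other, South: 362×542/1449 = 135.4065
Contributions (O − E)²/E:
  (42 − 109.2271)²/109.2271 = 41.3769
  (221 − 92.9545)²/92.9545 = 176.3836
  (60 − 120.8185)²/120.8185 = 30.6153
  (141 − 116.3285)²/116.3285 = 5.2324
  (65 − 98.9979)²/98.9979 = 11.6756
  (138 − 128.6736)²/128.6736 = 0.6760
  (136 − 142.0290)²/142.0290 = 0.2559
  (72 − 120.8696)²/120.8696 = 19.7588
  (212 − 157.1014)²/157.1014 = 19.1841
  (171 − 122.4155)²/122.4155 = 19.2823
  (59 − 104.1781)²/104.1781 = 19.5920
  (132 − 135.4065)²/135.4065 = 0.0857
χ² = 41.3769 + 176.3836 + 30.6153 + 5.2324 + 11.6756 + 0.6760 + 0.2559 + 19.7588 + 19.1841 + 19.2823 + 19.5920 + 0.0857 = 344.12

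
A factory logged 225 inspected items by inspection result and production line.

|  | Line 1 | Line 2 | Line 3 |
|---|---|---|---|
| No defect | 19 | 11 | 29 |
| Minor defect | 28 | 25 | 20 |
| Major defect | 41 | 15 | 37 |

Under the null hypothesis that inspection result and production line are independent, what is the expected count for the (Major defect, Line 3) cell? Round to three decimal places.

Row total (Major defect) = 93; column total (Line 3) = 86; grand total N = 225.
Expected count = (row total × column total) / N = 93 × 86 / 225 = 35.547.

35.547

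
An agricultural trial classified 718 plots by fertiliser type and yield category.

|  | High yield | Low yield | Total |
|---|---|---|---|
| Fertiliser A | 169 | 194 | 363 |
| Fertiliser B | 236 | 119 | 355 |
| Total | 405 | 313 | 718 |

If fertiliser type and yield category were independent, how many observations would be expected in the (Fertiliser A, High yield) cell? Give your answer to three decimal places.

Row total (Fertiliser A) = 363; column total (High yield) = 405; grand total N = 718.
Expected count = (row total × column total) / N = 363 × 405 / 718 = 204.756.

204.756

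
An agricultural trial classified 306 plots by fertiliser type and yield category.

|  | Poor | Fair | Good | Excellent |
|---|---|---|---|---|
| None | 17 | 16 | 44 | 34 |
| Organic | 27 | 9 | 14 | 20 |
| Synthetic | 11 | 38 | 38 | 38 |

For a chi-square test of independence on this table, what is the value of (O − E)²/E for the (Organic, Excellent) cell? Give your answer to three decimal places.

0.052

Row total (Organic) = 70; column total (Excellent) = 92; N = 306.
Expected count E = 70 × 92 / 306 = 21.0458.
Contribution = (O − E)²/E = (20 − 21.0458)² / 21.0458 = 0.052.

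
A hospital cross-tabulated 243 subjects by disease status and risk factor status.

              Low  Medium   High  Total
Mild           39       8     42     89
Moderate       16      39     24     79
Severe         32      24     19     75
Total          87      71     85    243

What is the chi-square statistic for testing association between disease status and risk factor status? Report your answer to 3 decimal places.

37.828

Grand total N = 243.
Expected counts (row total × column total / N):
  Mild, Low: 89×87/243 = 31.8642
  Mild, Medium: 89×71/243 = 26.0041
  Mild, High: 89×85/243 = 31.1317
  Moderate, Low: 79×87/243 = 28.2840
  Moderate, Medium: 79×71/243 = 23.0823
  Moderate, High: 79×85/243 = 27.6337
  Severe, Low: 75×87/243 = 26.8519
  Severe, Medium: 75×71/243 = 21.9136
  Severe, High: 75×85/243 = 26.2346
Contributions (O − E)²/E:
  (39 − 31.8642)²/31.8642 = 1.5980
  (8 − 26.0041)²/26.0041 = 12.4653
  (42 − 31.1317)²/31.1317 = 3.7942
  (16 − 28.2840)²/28.2840 = 5.3351
  (39 − 23.0823)²/23.0823 = 10.9769
  (24 − 27.6337)²/27.6337 = 0.4778
  (32 − 26.8519)²/26.8519 = 0.9870
  (24 − 21.9136)²/21.9136 = 0.1986
  (19 − 26.2346)²/26.2346 = 1.9951
χ² = 1.5980 + 12.4653 + 3.7942 + 5.3351 + 10.9769 + 0.4778 + 0.9870 + 0.1986 + 1.9951 = 37.828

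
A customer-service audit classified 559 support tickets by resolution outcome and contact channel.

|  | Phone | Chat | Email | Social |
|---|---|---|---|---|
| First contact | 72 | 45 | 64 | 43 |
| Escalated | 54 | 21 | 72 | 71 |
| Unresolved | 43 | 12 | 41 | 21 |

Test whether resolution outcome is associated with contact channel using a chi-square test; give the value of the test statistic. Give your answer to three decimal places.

25.936

Row totals: 224, 218, 117. Column totals: 169, 78, 177, 135. Grand total N = 559.
Expected counts (row total × column total / N):
  First contact, Phone: 224×169/559 = 67.7209
  First contact, Chat: 224×78/559 = 31.2558
  First contact, Email: 224×177/559 = 70.9267
  First contact, Social: 224×135/559 = 54.0966
  Escalated, Phone: 218×169/559 = 65.9070
  Escalated, Chat: 218×78/559 = 30.4186
  Escalated, Email: 218×177/559 = 69.0268
  Escalated, Social: 218×135/559 = 52.6476
  Unresolved, Phone: 117×169/559 = 35.3721
  Unresolved, Chat: 117×78/559 = 16.3256
  Unresolved, Email: 117×177/559 = 37.0465
  Unresolved, Social: 117×135/559 = 28.2558
Contributions (O − E)²/E:
  (72 − 67.7209)²/67.7209 = 0.2704
  (45 − 31.2558)²/31.2558 = 6.0438
  (64 − 70.9267)²/70.9267 = 0.6765
  (43 − 54.0966)²/54.0966 = 2.2762
  (54 − 65.9070)²/65.9070 = 2.1512
  (21 − 30.4186)²/30.4186 = 2.9163
  (72 − 69.0268)²/69.0268 = 0.1281
  (71 − 52.6476)²/52.6476 = 6.3975
  (43 − 35.3721)²/35.3721 = 1.6449
  (12 − 16.3256)²/16.3256 = 1.1461
  (41 − 37.0465)²/37.0465 = 0.4219
  (21 − 28.2558)²/28.2558 = 1.8632
χ² = 0.2704 + 6.0438 + 0.6765 + 2.2762 + 2.1512 + 2.9163 + 0.1281 + 6.3975 + 1.6449 + 1.1461 + 0.4219 + 1.8632 = 25.936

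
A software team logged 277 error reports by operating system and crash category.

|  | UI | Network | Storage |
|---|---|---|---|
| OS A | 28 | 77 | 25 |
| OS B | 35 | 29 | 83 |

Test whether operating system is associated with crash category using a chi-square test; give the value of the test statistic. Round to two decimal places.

Row totals: 130, 147. Column totals: 63, 106, 108. Grand total N = 277.
Expected counts (row total × column total / N):
  OS A, UI: 130×63/277 = 29.567
  OS A, Network: 130×106/277 = 49.747
  OS A, Storage: 130×108/277 = 50.686
  OS B, UI: 147×63/277 = 33.433
  OS B, Network: 147×106/277 = 56.253
  OS B, Storage: 147×108/277 = 57.314
Contributions (O − E)²/E:
  (28 − 29.567)²/29.567 = 0.0830
  (77 − 49.747)²/49.747 = 14.9301
  (25 − 50.686)²/50.686 = 13.0168
  (35 − 33.433)²/33.433 = 0.0734
  (29 − 56.253)²/56.253 = 13.2033
  (83 − 57.314)²/57.314 = 11.5115
χ² = 0.0830 + 14.9301 + 13.0168 + 0.0734 + 13.2033 + 11.5115 = 52.82

52.82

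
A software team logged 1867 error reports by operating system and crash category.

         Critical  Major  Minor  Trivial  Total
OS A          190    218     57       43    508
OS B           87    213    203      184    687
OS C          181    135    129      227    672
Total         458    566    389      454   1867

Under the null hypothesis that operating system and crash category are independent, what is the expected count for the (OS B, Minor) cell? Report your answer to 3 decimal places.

Row total (OS B) = 687; column total (Minor) = 389; grand total N = 1867.
Expected count = (row total × column total) / N = 687 × 389 / 1867 = 143.140.

143.140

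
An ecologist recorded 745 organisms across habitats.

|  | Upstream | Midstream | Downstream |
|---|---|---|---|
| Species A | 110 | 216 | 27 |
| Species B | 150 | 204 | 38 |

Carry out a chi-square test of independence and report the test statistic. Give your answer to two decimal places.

6.33

Row totals: 353, 392. Column totals: 260, 420, 65. Grand total N = 745.
Expected counts (row total × column total / N):
  Species A, Upstream: 353×260/745 = 123.195
  Species A, Midstream: 353×420/745 = 199.007
  Species A, Downstream: 353×65/745 = 30.799
  Species B, Upstream: 392×260/745 = 136.805
  Species B, Midstream: 392×420/745 = 220.993
  Species B, Downstream: 392×65/745 = 34.201
Contributions (O − E)²/E:
  (110 − 123.195)²/123.195 = 1.4133
  (216 − 199.007)²/199.007 = 1.4510
  (27 − 30.799)²/30.799 = 0.4686
  (150 − 136.805)²/136.805 = 1.2727
  (204 − 220.993)²/220.993 = 1.3067
  (38 − 34.201)²/34.201 = 0.4220
χ² = 1.4133 + 1.4510 + 0.4686 + 1.2727 + 1.3067 + 0.4220 = 6.33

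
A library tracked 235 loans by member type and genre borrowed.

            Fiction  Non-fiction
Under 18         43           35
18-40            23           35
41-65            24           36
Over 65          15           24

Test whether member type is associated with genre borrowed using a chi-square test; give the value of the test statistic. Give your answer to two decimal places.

5.18

Row totals: 78, 58, 60, 39. Column totals: 105, 130. Grand total N = 235.
Expected counts (row total × column total / N):
  Under 18, Fiction: 78×105/235 = 34.851
  Under 18, Non-fiction: 78×130/235 = 43.149
  18-40, Fiction: 58×105/235 = 25.915
  18-40, Non-fiction: 58×130/235 = 32.085
  41-65, Fiction: 60×105/235 = 26.809
  41-65, Non-fiction: 60×130/235 = 33.191
  Over 65, Fiction: 39×105/235 = 17.426
  Over 65, Non-fiction: 39×130/235 = 21.574
Contributions (O − E)²/E:
  (43 − 34.851)²/34.851 = 1.9054
  (35 − 43.149)²/43.149 = 1.5390
  (23 − 25.915)²/25.915 = 0.3279
  (35 − 32.085)²/32.085 = 0.2648
  (24 − 26.809)²/26.809 = 0.2943
  (36 − 33.191)²/33.191 = 0.2377
  (15 − 17.426)²/17.426 = 0.3377
  (24 − 21.574)²/21.574 = 0.2728
χ² = 1.9054 + 1.5390 + 0.3279 + 0.2648 + 0.2943 + 0.2377 + 0.3377 + 0.2728 = 5.18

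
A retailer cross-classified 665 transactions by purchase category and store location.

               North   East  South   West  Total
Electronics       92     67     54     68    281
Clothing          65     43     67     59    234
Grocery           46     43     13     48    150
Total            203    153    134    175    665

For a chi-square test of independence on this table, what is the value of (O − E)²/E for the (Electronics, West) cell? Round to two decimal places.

Row total (Electronics) = 281; column total (West) = 175; N = 665.
Expected count E = 281 × 175 / 665 = 73.947.
Contribution = (O − E)²/E = (68 − 73.947)² / 73.947 = 0.48.

0.48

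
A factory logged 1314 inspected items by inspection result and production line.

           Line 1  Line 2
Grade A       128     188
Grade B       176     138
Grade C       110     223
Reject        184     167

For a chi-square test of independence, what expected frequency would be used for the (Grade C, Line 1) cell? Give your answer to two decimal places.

151.55

Row total (Grade C) = 333; column total (Line 1) = 598; grand total N = 1314.
Expected count = (row total × column total) / N = 333 × 598 / 1314 = 151.55.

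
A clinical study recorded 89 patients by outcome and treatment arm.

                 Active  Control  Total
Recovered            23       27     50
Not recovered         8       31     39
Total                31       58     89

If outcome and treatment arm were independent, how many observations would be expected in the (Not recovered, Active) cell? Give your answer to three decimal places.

13.584

Row total (Not recovered) = 39; column total (Active) = 31; grand total N = 89.
Expected count = (row total × column total) / N = 39 × 31 / 89 = 13.584.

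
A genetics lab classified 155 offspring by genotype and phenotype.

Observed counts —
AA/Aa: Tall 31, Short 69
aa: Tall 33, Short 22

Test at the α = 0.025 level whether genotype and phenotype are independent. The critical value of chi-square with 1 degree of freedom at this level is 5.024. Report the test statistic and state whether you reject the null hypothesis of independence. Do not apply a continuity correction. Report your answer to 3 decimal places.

Row totals: 100, 55. Column totals: 64, 91. Grand total N = 155.
Expected counts (row total × column total / N):
  AA/Aa, Tall: 100×64/155 = 41.2903
  AA/Aa, Short: 100×91/155 = 58.7097
  aa, Tall: 55×64/155 = 22.7097
  aa, Short: 55×91/155 = 32.2903
Contributions (O − E)²/E:
  (31 − 41.2903)²/41.2903 = 2.5645
  (69 − 58.7097)²/58.7097 = 1.8036
  (33 − 22.7097)²/22.7097 = 4.6628
  (22 − 32.2903)²/32.2903 = 3.2793
χ² = 2.5645 + 1.8036 + 4.6628 + 3.2793 = 12.310
df = (2−1)(2−1) = 1. Since 12.310 > 5.024, reject the null hypothesis of independence at α = 0.025.

12.310; reject H₀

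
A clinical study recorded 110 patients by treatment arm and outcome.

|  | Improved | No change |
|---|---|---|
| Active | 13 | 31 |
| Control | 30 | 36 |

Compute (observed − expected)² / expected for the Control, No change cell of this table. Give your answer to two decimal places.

Row total (Control) = 66; column total (No change) = 67; N = 110.
Expected count E = 66 × 67 / 110 = 40.200.
Contribution = (O − E)²/E = (36 − 40.200)² / 40.200 = 0.44.

0.44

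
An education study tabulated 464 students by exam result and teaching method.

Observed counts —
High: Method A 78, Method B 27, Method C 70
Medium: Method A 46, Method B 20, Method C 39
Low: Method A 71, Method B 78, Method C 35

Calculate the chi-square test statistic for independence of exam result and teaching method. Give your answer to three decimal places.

Row totals: 175, 105, 184. Column totals: 195, 125, 144. Grand total N = 464.
Expected counts (row total × column total / N):
  High, Method A: 175×195/464 = 73.5453
  High, Method B: 175×125/464 = 47.1444
  High, Method C: 175×144/464 = 54.3103
  Medium, Method A: 105×195/464 = 44.1272
  Medium, Method B: 105×125/464 = 28.2866
  Medium, Method C: 105×144/464 = 32.5862
  Low, Method A: 184×195/464 = 77.3276
  Low, Method B: 184×125/464 = 49.5690
  Low, Method C: 184×144/464 = 57.1034
Contributions (O − E)²/E:
  (78 − 73.5453)²/73.5453 = 0.2698
  (27 − 47.1444)²/47.1444 = 8.6075
  (70 − 54.3103)²/54.3103 = 4.5326
  (46 − 44.1272)²/44.1272 = 0.0795
  (20 − 28.2866)²/28.2866 = 2.4276
  (39 − 32.5862)²/32.5862 = 1.2624
  (71 − 77.3276)²/77.3276 = 0.5178
  (78 − 49.5690)²/49.5690 = 16.3070
  (35 − 57.1034)²/57.1034 = 8.5557
χ² = 0.2698 + 8.6075 + 4.5326 + 0.0795 + 2.4276 + 1.2624 + 0.5178 + 16.3070 + 8.5557 = 42.560

42.560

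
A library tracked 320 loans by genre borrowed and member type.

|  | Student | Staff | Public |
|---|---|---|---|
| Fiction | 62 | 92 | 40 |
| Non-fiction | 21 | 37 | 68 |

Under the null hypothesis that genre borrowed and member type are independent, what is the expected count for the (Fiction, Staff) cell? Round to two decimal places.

Row total (Fiction) = 194; column total (Staff) = 129; grand total N = 320.
Expected count = (row total × column total) / N = 194 × 129 / 320 = 78.21.

78.21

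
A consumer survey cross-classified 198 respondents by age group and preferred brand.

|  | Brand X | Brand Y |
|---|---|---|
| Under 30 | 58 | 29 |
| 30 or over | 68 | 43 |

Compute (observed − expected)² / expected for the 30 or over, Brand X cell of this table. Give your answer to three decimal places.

0.098

Row total (30 or over) = 111; column total (Brand X) = 126; N = 198.
Expected count E = 111 × 126 / 198 = 70.6364.
Contribution = (O − E)²/E = (68 − 70.6364)² / 70.6364 = 0.098.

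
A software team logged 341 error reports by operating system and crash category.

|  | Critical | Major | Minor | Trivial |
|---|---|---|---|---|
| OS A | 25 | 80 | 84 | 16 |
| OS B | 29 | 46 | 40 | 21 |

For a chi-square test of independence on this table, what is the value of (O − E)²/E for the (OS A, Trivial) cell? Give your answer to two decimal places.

Row total (OS A) = 205; column total (Trivial) = 37; N = 341.
Expected count E = 205 × 37 / 341 = 22.243.
Contribution = (O − E)²/E = (16 − 22.243)² / 22.243 = 1.75.

1.75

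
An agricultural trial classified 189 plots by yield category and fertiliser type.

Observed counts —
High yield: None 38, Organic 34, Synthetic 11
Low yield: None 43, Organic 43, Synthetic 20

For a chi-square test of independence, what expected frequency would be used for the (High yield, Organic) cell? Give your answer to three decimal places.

33.815

Row total (High yield) = 83; column total (Organic) = 77; grand total N = 189.
Expected count = (row total × column total) / N = 83 × 77 / 189 = 33.815.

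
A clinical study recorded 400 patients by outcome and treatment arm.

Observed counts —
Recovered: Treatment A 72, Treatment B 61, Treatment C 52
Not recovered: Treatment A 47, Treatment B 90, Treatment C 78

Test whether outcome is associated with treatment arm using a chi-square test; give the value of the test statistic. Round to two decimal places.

13.85

Row totals: 185, 215. Column totals: 119, 151, 130. Grand total N = 400.
Expected counts (row total × column total / N):
  Recovered, Treatment A: 185×119/400 = 55.038
  Recovered, Treatment B: 185×151/400 = 69.838
  Recovered, Treatment C: 185×130/400 = 60.125
  Not recovered, Treatment A: 215×119/400 = 63.962
  Not recovered, Treatment B: 215×151/400 = 81.162
  Not recovered, Treatment C: 215×130/400 = 69.875
Contributions (O − E)²/E:
  (72 − 55.038)²/55.038 = 5.2275
  (61 − 69.838)²/69.838 = 1.1184
  (52 − 60.125)²/60.125 = 1.0980
  (47 − 63.962)²/63.962 = 4.4981
  (90 − 81.162)²/81.162 = 0.9624
  (78 − 69.875)²/69.875 = 0.9448
χ² = 5.2275 + 1.1184 + 1.0980 + 4.4981 + 0.9624 + 0.9448 = 13.85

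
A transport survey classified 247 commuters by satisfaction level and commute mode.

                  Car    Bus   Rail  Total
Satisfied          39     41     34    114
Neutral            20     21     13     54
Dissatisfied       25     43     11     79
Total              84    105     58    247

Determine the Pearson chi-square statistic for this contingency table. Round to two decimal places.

9.27

Grand total N = 247.
Expected counts (row total × column total / N):
  Satisfied, Car: 114×84/247 = 38.769
  Satisfied, Bus: 114×105/247 = 48.462
  Satisfied, Rail: 114×58/247 = 26.769
  Neutral, Car: 54×84/247 = 18.364
  Neutral, Bus: 54×105/247 = 22.955
  Neutral, Rail: 54×58/247 = 12.680
  Dissatisfied, Car: 79×84/247 = 26.866
  Dissatisfied, Bus: 79×105/247 = 33.583
  Dissatisfied, Rail: 79×58/247 = 18.551
Contributions (O − E)²/E:
  (39 − 38.769)²/38.769 = 0.0014
  (41 − 48.462)²/48.462 = 1.1490
  (34 − 26.769)²/26.769 = 1.9533
  (20 − 18.364)²/18.364 = 0.1457
  (21 − 22.955)²/22.955 = 0.1665
  (13 − 12.680)²/12.680 = 0.0081
  (25 − 26.866)²/26.866 = 0.1296
  (43 − 33.583)²/33.583 = 2.6406
  (11 − 18.551)²/18.551 = 3.0736
χ² = 0.0014 + 1.1490 + 1.9533 + 0.1457 + 0.1665 + 0.0081 + 0.1296 + 2.6406 + 3.0736 = 9.27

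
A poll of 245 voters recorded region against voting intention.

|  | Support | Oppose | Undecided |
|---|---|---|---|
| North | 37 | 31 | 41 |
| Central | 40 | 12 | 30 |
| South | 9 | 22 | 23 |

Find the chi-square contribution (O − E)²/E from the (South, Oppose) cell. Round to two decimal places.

4.11

Row total (South) = 54; column total (Oppose) = 65; N = 245.
Expected count E = 54 × 65 / 245 = 14.327.
Contribution = (O − E)²/E = (22 − 14.327)² / 14.327 = 4.11.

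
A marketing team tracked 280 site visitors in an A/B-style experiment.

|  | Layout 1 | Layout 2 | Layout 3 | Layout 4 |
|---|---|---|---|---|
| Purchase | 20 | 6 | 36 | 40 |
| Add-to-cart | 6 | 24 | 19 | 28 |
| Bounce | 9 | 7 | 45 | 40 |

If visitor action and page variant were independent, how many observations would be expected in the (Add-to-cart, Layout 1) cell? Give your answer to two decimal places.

Row total (Add-to-cart) = 77; column total (Layout 1) = 35; grand total N = 280.
Expected count = (row total × column total) / N = 77 × 35 / 280 = 9.63.

9.63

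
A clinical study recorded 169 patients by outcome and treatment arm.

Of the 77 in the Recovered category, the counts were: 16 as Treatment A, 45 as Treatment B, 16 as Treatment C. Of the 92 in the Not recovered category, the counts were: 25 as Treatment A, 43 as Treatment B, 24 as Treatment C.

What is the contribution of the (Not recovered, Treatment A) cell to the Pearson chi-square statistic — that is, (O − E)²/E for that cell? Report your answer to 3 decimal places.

0.322

Row total (Not recovered) = 92; column total (Treatment A) = 41; N = 169.
Expected count E = 92 × 41 / 169 = 22.3195.
Contribution = (O − E)²/E = (25 − 22.3195)² / 22.3195 = 0.322.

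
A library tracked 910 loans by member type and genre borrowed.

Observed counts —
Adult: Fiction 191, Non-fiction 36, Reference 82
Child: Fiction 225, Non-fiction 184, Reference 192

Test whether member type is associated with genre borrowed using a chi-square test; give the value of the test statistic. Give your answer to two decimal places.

58.87

Row totals: 309, 601. Column totals: 416, 220, 274. Grand total N = 910.
Expected counts (row total × column total / N):
  Adult, Fiction: 309×416/910 = 141.257
  Adult, Non-fiction: 309×220/910 = 74.703
  Adult, Reference: 309×274/910 = 93.040
  Child, Fiction: 601×416/910 = 274.743
  Child, Non-fiction: 601×220/910 = 145.297
  Child, Reference: 601×274/910 = 180.960
Contributions (O − E)²/E:
  (191 − 141.257)²/141.257 = 17.5168
  (36 − 74.703)²/74.703 = 20.0517
  (82 − 93.040)²/93.040 = 1.3100
  (225 − 274.743)²/274.743 = 9.0061
  (184 − 145.297)²/145.297 = 10.3094
  (192 − 180.960)²/180.960 = 0.6735
χ² = 17.5168 + 20.0517 + 1.3100 + 9.0061 + 10.3094 + 0.6735 = 58.87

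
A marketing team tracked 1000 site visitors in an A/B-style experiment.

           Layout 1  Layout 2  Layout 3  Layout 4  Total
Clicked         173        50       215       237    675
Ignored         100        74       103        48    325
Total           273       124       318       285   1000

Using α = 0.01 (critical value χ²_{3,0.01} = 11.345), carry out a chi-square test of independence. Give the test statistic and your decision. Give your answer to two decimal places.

Grand total N = 1000.
Expected counts (row total × column total / N):
  Clicked, Layout 1: 675×273/1000 = 184.275
  Clicked, Layout 2: 675×124/1000 = 83.700
  Clicked, Layout 3: 675×318/1000 = 214.650
  Clicked, Layout 4: 675×285/1000 = 192.375
  Ignored, Layout 1: 325×273/1000 = 88.725
  Ignored, Layout 2: 325×124/1000 = 40.300
  Ignored, Layout 3: 325×318/1000 = 103.350
  Ignored, Layout 4: 325×285/1000 = 92.625
Contributions (O − E)²/E:
  (173 − 184.275)²/184.275 = 0.6899
  (50 − 83.700)²/83.700 = 13.5686
  (215 − 214.650)²/214.650 = 0.0006
  (237 − 192.375)²/192.375 = 10.3516
  (100 − 88.725)²/88.725 = 1.4328
  (74 − 40.300)²/40.300 = 28.1809
  (103 − 103.350)²/103.350 = 0.0012
  (48 − 92.625)²/92.625 = 21.4995
χ² = 0.6899 + 13.5686 + 0.0006 + 10.3516 + 1.4328 + 28.1809 + 0.0012 + 21.4995 = 75.73
df = (2−1)(4−1) = 3. Since 75.73 > 11.345, reject the null hypothesis of independence at α = 0.01.

75.73; reject H₀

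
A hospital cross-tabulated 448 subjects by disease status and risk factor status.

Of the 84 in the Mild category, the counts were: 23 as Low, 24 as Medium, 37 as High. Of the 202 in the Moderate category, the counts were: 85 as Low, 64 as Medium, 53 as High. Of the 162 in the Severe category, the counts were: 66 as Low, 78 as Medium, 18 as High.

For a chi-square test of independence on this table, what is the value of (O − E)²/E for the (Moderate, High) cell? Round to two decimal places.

Row total (Moderate) = 202; column total (High) = 108; N = 448.
Expected count E = 202 × 108 / 448 = 48.696.
Contribution = (O − E)²/E = (53 − 48.696)² / 48.696 = 0.38.

0.38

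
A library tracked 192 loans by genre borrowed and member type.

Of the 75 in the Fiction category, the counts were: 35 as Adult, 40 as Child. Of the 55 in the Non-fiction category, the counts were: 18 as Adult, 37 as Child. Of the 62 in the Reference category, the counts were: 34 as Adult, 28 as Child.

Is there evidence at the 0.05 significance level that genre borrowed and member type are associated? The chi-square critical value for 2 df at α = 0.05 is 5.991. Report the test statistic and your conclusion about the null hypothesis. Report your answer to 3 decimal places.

5.841; fail to reject H₀

Row totals: 75, 55, 62. Column totals: 87, 105. Grand total N = 192.
Expected counts (row total × column total / N):
  Fiction, Adult: 75×87/192 = 33.9844
  Fiction, Child: 75×105/192 = 41.0156
  Non-fiction, Adult: 55×87/192 = 24.9219
  Non-fiction, Child: 55×105/192 = 30.0781
  Reference, Adult: 62×87/192 = 28.0938
  Reference, Child: 62×105/192 = 33.9062
Contributions (O − E)²/E:
  (35 − 33.9844)²/33.9844 = 0.0304
  (40 − 41.0156)²/41.0156 = 0.0251
  (18 − 24.9219)²/24.9219 = 1.9225
  (37 − 30.0781)²/30.0781 = 1.5929
  (34 − 28.0938)²/28.0938 = 1.2417
  (28 − 33.9062)²/33.9062 = 1.0288
χ² = 0.0304 + 0.0251 + 1.9225 + 1.5929 + 1.2417 + 1.0288 = 5.841
df = (3−1)(2−1) = 2. Since 5.841 < 5.991, fail to reject the null hypothesis of independence at α = 0.05.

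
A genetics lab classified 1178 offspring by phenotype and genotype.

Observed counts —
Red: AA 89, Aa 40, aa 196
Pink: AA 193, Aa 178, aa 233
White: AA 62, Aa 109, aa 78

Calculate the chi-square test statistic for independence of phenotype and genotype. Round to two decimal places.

88.36

Row totals: 325, 604, 249. Column totals: 344, 327, 507. Grand total N = 1178.
Expected counts (row total × column total / N):
  Red, AA: 325×344/1178 = 94.907
  Red, Aa: 325×327/1178 = 90.216
  Red, aa: 325×507/1178 = 139.877
  Pink, AA: 604×344/1178 = 176.380
  Pink, Aa: 604×327/1178 = 167.664
  Pink, aa: 604×507/1178 = 259.956
  White, AA: 249×344/1178 = 72.713
  White, Aa: 249×327/1178 = 69.120
  White, aa: 249×507/1178 = 107.167
Contributions (O − E)²/E:
  (89 − 94.907)²/94.907 = 0.3677
  (40 − 90.216)²/90.216 = 27.9512
  (196 − 139.877)²/139.877 = 22.5183
  (193 − 176.380)²/176.380 = 1.5661
  (178 − 167.664)²/167.664 = 0.6372
  (233 − 259.956)²/259.956 = 2.7952
  (62 − 72.713)²/72.713 = 1.5784
  (109 − 69.120)²/69.120 = 23.0095
  (78 − 107.167)²/107.167 = 7.9382
χ² = 0.3677 + 27.9512 + 22.5183 + 1.5661 + 0.6372 + 2.7952 + 1.5784 + 23.0095 + 7.9382 = 88.36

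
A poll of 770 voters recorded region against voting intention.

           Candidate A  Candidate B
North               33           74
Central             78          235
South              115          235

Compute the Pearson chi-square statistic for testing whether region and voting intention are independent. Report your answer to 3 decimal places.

Row totals: 107, 313, 350. Column totals: 226, 544. Grand total N = 770.
Expected counts (row total × column total / N):
  North, Candidate A: 107×226/770 = 31.4052
  North, Candidate B: 107×544/770 = 75.5948
  Central, Candidate A: 313×226/770 = 91.8675
  Central, Candidate B: 313×544/770 = 221.1325
  South, Candidate A: 350×226/770 = 102.7273
  South, Candidate B: 350×544/770 = 247.2727
Contributions (O − E)²/E:
  (33 − 31.4052)²/31.4052 = 0.0810
  (74 − 75.5948)²/75.5948 = 0.0336
  (78 − 91.8675)²/91.8675 = 2.0933
  (235 − 221.1325)²/221.1325 = 0.8696
  (115 − 102.7273)²/102.7273 = 1.4662
  (235 − 247.2727)²/247.2727 = 0.6091
χ² = 0.0810 + 0.0336 + 2.0933 + 0.8696 + 1.4662 + 0.6091 = 5.153

5.153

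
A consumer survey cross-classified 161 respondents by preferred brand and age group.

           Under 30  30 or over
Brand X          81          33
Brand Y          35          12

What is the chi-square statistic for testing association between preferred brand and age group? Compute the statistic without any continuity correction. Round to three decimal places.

Row totals: 114, 47. Column totals: 116, 45. Grand total N = 161.
Expected counts (row total × column total / N):
  Brand X, Under 30: 114×116/161 = 82.1366
  Brand X, 30 or over: 114×45/161 = 31.8634
  Brand Y, Under 30: 47×116/161 = 33.8634
  Brand Y, 30 or over: 47×45/161 = 13.1366
Contributions (O − E)²/E:
  (81 − 82.1366)²/82.1366 = 0.0157
  (33 − 31.8634)²/31.8634 = 0.0405
  (35 − 33.8634)²/33.8634 = 0.0381
  (12 − 13.1366)²/13.1366 = 0.0983
χ² = 0.0157 + 0.0405 + 0.0381 + 0.0983 = 0.193

0.193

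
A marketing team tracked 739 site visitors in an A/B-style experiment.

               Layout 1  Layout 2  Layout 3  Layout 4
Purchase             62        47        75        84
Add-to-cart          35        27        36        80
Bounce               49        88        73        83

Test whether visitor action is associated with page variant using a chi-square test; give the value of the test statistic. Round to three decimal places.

Row totals: 268, 178, 293. Column totals: 146, 162, 184, 247. Grand total N = 739.
Expected counts (row total × column total / N):
  Purchase, Layout 1: 268×146/739 = 52.9472
  Purchase, Layout 2: 268×162/739 = 58.7497
  Purchase, Layout 3: 268×184/739 = 66.7280
  Purchase, Layout 4: 268×247/739 = 89.5751
  Add-to-cart, Layout 1: 178×146/739 = 35.1664
  Add-to-cart, Layout 2: 178×162/739 = 39.0203
  Add-to-cart, Layout 3: 178×184/739 = 44.3194
  Add-to-cart, Layout 4: 178×247/739 = 59.4939
  Bounce, Layout 1: 293×146/739 = 57.8863
  Bounce, Layout 2: 293×162/739 = 64.2300
  Bounce, Layout 3: 293×184/739 = 72.9526
  Bounce, Layout 4: 293×247/739 = 97.9310
Contributions (O − E)²/E:
  (62 − 52.9472)²/52.9472 = 1.5478
  (47 − 58.7497)²/58.7497 = 2.3499
  (75 − 66.7280)²/66.7280 = 1.0254
  (84 − 89.5751)²/89.5751 = 0.3470
  (35 − 35.1664)²/35.1664 = 0.0008
  (27 − 39.0203)²/39.0203 = 3.7029
  (36 − 44.3194)²/44.3194 = 1.5617
  (80 − 59.4939)²/59.4939 = 7.0680
  (49 − 57.8863)²/57.8863 = 1.3642
  (88 − 64.2300)²/64.2300 = 8.7967
  (73 − 72.9526)²/72.9526 = 0.0000
  (83 − 97.9310)²/97.9310 = 2.2764
χ² = 1.5478 + 2.3499 + 1.0254 + 0.3470 + 0.0008 + 3.7029 + 1.5617 + 7.0680 + 1.3642 + 8.7967 + 0.0000 + 2.2764 = 30.041

30.041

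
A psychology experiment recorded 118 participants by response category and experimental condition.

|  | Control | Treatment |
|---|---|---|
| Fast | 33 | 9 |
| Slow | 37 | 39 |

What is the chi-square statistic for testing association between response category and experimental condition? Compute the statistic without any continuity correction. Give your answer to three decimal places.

Row totals: 42, 76. Column totals: 70, 48. Grand total N = 118.
Expected counts (row total × column total / N):
  Fast, Control: 42×70/118 = 24.9153
  Fast, Treatment: 42×48/118 = 17.0847
  Slow, Control: 76×70/118 = 45.0847
  Slow, Treatment: 76×48/118 = 30.9153
Contributions (O − E)²/E:
  (33 − 24.9153)²/24.9153 = 2.6234
  (9 − 17.0847)²/17.0847 = 3.8258
  (37 − 45.0847)²/45.0847 = 1.4498
  (39 − 30.9153)²/30.9153 = 2.1142
χ² = 2.6234 + 3.8258 + 1.4498 + 2.1142 = 10.013

10.013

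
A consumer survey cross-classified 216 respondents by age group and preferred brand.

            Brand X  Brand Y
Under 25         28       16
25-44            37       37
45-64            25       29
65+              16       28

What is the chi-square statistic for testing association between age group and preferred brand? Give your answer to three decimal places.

Row totals: 44, 74, 54, 44. Column totals: 106, 110. Grand total N = 216.
Expected counts (row total × column total / N):
  Under 25, Brand X: 44×106/216 = 21.5926
  Under 25, Brand Y: 44×110/216 = 22.4074
  25-44, Brand X: 74×106/216 = 36.3148
  25-44, Brand Y: 74×110/216 = 37.6852
  45-64, Brand X: 54×106/216 = 26.5000
  45-64, Brand Y: 54×110/216 = 27.5000
  65+, Brand X: 44×106/216 = 21.5926
  65+, Brand Y: 44×110/216 = 22.4074
Contributions (O − E)²/E:
  (28 − 21.5926)²/21.5926 = 1.9013
  (16 − 22.4074)²/22.4074 = 1.8322
  (37 − 36.3148)²/36.3148 = 0.0129
  (37 − 37.6852)²/37.6852 = 0.0125
  (25 − 26.5000)²/26.5000 = 0.0849
  (29 − 27.5000)²/27.5000 = 0.0818
  (16 − 21.5926)²/21.5926 = 1.4485
  (28 − 22.4074)²/22.4074 = 1.3958
χ² = 1.9013 + 1.8322 + 0.0129 + 0.0125 + 0.0849 + 0.0818 + 1.4485 + 1.3958 = 6.770

6.770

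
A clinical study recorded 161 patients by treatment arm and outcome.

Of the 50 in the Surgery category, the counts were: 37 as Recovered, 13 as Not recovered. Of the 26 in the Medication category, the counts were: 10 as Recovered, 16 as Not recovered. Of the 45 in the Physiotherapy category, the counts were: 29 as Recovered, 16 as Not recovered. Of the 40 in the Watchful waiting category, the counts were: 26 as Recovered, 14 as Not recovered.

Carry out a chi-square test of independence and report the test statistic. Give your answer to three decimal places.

Row totals: 50, 26, 45, 40. Column totals: 102, 59. Grand total N = 161.
Expected counts (row total × column total / N):
  Surgery, Recovered: 50×102/161 = 31.6770
  Surgery, Not recovered: 50×59/161 = 18.3230
  Medication, Recovered: 26×102/161 = 16.4720
  Medication, Not recovered: 26×59/161 = 9.5280
  Physiotherapy, Recovered: 45×102/161 = 28.5093
  Physiotherapy, Not recovered: 45×59/161 = 16.4907
  Watchful waiting, Recovered: 40×102/161 = 25.3416
  Watchful waiting, Not recovered: 40×59/161 = 14.6584
Contributions (O − E)²/E:
  (37 − 31.6770)²/31.6770 = 0.8945
  (13 − 18.3230)²/18.3230 = 1.5464
  (10 − 16.4720)²/16.4720 = 2.5429
  (16 − 9.5280)²/9.5280 = 4.3962
  (29 − 28.5093)²/28.5093 = 0.0084
  (16 − 16.4907)²/16.4907 = 0.0146
  (26 − 25.3416)²/25.3416 = 0.0171
  (14 − 14.6584)²/14.6584 = 0.0296
χ² = 0.8945 + 1.5464 + 2.5429 + 4.3962 + 0.0084 + 0.0146 + 0.0171 + 0.0296 = 9.450

9.450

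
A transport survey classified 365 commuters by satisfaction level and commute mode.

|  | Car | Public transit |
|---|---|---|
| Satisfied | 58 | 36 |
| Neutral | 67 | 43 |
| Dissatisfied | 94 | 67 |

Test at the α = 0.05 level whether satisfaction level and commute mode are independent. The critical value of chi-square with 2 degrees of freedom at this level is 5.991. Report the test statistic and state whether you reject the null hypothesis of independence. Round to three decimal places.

Row totals: 94, 110, 161. Column totals: 219, 146. Grand total N = 365.
Expected counts (row total × column total / N):
  Satisfied, Car: 94×219/365 = 56.4000
  Satisfied, Public transit: 94×146/365 = 37.6000
  Neutral, Car: 110×219/365 = 66.0000
  Neutral, Public transit: 110×146/365 = 44.0000
  Dissatisfied, Car: 161×219/365 = 96.6000
  Dissatisfied, Public transit: 161×146/365 = 64.4000
Contributions (O − E)²/E:
  (58 − 56.4000)²/56.4000 = 0.0454
  (36 − 37.6000)²/37.6000 = 0.0681
  (67 − 66.0000)²/66.0000 = 0.0152
  (43 − 44.0000)²/44.0000 = 0.0227
  (94 − 96.6000)²/96.6000 = 0.0700
  (67 − 64.4000)²/64.4000 = 0.1050
χ² = 0.0454 + 0.0681 + 0.0152 + 0.0227 + 0.0700 + 0.1050 = 0.326
df = (3−1)(2−1) = 2. Since 0.326 < 5.991, fail to reject the null hypothesis of independence at α = 0.05.

0.326; fail to reject H₀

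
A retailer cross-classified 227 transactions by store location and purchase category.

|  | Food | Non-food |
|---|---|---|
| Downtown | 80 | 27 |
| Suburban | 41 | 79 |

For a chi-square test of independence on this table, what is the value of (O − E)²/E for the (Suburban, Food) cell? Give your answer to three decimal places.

Row total (Suburban) = 120; column total (Food) = 121; N = 227.
Expected count E = 120 × 121 / 227 = 63.9648.
Contribution = (O − E)²/E = (41 − 63.9648)² / 63.9648 = 8.245.

8.245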